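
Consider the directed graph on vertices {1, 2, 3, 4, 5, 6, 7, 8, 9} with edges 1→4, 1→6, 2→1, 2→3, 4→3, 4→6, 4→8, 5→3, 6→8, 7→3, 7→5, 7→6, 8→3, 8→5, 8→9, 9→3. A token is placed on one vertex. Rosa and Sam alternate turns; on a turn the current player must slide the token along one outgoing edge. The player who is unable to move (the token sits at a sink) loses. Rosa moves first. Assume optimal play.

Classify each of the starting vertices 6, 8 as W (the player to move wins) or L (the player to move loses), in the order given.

Classify positions by backward induction: terminal positions (no move available) are L. From any other position, the mover wins iff some move reaches an L.
Every edge goes from a vertex to one that appears earlier in the order 3, 9, 5, 8, 6, 7, 4, 1, 2, so processing vertices in that order labels each vertex after all of its successors.
3: no outgoing edge → L
9: W (go to 3, an L position)
5: W (go to 3, an L position)
8: W (go to 3, an L position)
6: L (sole option 8(W) is W)
7: W (go to 6, an L position)
4: W (go to 6, an L position)
1: W (go to 6, an L position)
2: W (go to 3, an L position)

6: L, 8: W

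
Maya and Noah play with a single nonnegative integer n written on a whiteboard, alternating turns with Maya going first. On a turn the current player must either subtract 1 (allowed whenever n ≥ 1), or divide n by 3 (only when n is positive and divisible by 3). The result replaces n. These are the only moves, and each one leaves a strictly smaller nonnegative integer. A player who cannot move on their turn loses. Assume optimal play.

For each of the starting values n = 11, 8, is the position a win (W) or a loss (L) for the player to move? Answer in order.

Use the standard recursion: the mover loses at a terminal position; elsewhere, the mover wins exactly when some move hands the opponent an L position.
n=0: no move → L
n=1: →0(L), so W
n=2: →1(W) only, which is W, so L
n=3: →2(L), so W
n=4: →3(W) only, which is W, so L
n=5: →4(L), so W
n=6: →2(L), so W
n=7: →6(W) only, which is W, so L
n=8: →7(L), so W
n=9: →3(W), 8(W) — all W, so L
n=10: →9(L), so W
n=11: →10(W) only, which is W, so L

11: L, 8: W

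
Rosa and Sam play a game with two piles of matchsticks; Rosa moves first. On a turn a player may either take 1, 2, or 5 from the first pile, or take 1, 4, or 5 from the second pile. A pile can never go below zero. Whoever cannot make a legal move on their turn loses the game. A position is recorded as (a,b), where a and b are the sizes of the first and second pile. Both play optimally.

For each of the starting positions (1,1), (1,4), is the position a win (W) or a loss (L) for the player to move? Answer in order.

(1,1): L, (1,4): W

Positions with no move are L. A position that does have a move is losing for the player to move precisely when every available move leads to a winning position for the opponent. Fill in the labels:
No move ever increases a pile, so every position that can arise here has a ≤ 1 and b ≤ 4; it is enough to label the cells with 0 ≤ a ≤ 1 and 0 ≤ b ≤ 4.
Every move lowers a or b (never raises either), so fill the grid row by row in increasing a, and left to right within a row: each cell's successors are then already labelled.
      b=0  b=1  b=2  b=3  b=4
a=0:    L    W    L    W    W
a=1:    W    L    W    L    W
Cells with no legal move (terminal, hence L): (0,0).
The remaining L cells, each justified by listing all of its moves:
(0,2): L (sole option (0,1)(W) is W)
(1,1): L (options (0,1)(W), (1,0)(W) are all W)
(1,3): L (options (0,3)(W), (1,2)(W) are all W)
Every other cell has at least one move into one of the L cells above, so it is W.
(1,1): one of the L cells justified above, so L
(1,4): the move to (1,3) reaches an L cell, so W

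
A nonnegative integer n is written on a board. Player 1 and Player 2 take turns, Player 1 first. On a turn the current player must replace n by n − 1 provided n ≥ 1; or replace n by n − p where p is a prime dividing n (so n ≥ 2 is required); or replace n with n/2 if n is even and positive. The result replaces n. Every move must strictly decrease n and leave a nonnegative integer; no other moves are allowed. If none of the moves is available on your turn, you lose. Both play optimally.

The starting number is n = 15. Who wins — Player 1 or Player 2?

Label each position W (a win for the player to move) or L (a loss). A position with no legal move is L; any other position is W exactly when some move reaches an L, and L when every move reaches a W.
n=0: no move → L
n=1: →0(L), so W
n=2: →0(L), so W
n=3: →0(L), so W
n=4: →2(W), 3(W) — all W, so L
n=5: →0(L), so W
n=6: →4(L), so W
n=7: →0(L), so W
n=8: →4(L), so W
n=9: →6(W), 8(W) — all W, so L
n=10: →9(L), so W
n=11: →0(L), so W
n=12: →9(L), so W
n=13: →0(L), so W
n=14: →7(W), 12(W), 13(W) — all W, so L
n=15: →14(L), so W
The starting position 15 is W: Player 1 should move to 14, handing over an L position.

Player 1 wins.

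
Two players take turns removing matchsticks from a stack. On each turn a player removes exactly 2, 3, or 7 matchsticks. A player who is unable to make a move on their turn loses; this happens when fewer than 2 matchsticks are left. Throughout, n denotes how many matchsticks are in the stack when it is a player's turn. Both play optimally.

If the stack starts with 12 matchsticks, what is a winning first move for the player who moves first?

Remove 2, leaving 10.

Compute win/loss labels from the base case upward. A position with no move is L. Any other position is W if it can reach an L in one move, else L.
n=0: no move → L
n=1: no move → L
n=2: W (go to 0, an L position)
n=3: W (go to 1, an L position)
n=4: W (go to 1, an L position)
n=5: L (options 3(W), 2(W) are all W)
n=6: L (options 4(W), 3(W) are all W)
n=7: W (go to 5, an L position)
n=8: W (go to 6, an L position)
n=9: W (go to 6, an L position)
n=10: L (options 8(W), 7(W), 3(W) are all W)
n=11: L (options 9(W), 8(W), 4(W) are all W)
n=12: W (go to 10, an L position)
From 12, the L positions reachable in one move are: 10, 5. Any move reaching one of these is winning.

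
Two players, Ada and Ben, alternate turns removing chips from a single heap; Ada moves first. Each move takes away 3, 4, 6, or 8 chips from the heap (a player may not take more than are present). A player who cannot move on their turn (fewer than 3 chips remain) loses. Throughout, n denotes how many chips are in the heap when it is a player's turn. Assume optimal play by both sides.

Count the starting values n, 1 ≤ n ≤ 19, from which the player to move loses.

5

Use the standard recursion: the mover loses at a terminal position; elsewhere, the mover wins exactly when some move hands the opponent an L position.
n=0: no move → L
n=1: no move → L
n=2: no move → L
n=3: can move to 0, which is L ⇒ W
n=4: can move to 1, which is L ⇒ W
n=5: can move to 2, which is L ⇒ W
n=6: can move to 2, which is L ⇒ W
n=7: can move to 1, which is L ⇒ W
n=8: can move to 2, which is L ⇒ W
n=9: can move to 1, which is L ⇒ W
n=10: can move to 2, which is L ⇒ W
n=11: moves to 8(W), 7(W), 5(W), 3(W); every one is W ⇒ L
n=12: moves to 9(W), 8(W), 6(W), 4(W); every one is W ⇒ L
n=13: moves to 10(W), 9(W), 7(W), 5(W); every one is W ⇒ L
n=14: can move to 11, which is L ⇒ W
n=15: can move to 12, which is L ⇒ W
n=16: can move to 13, which is L ⇒ W
n=17: can move to 13, which is L ⇒ W
n=18: can move to 12, which is L ⇒ W
n=19: can move to 13, which is L ⇒ W
L entries with 1 ≤ n ≤ 19 (n=0 is outside the asked range and is not counted): n = 1, 2, 11, 12, 13; that makes 5.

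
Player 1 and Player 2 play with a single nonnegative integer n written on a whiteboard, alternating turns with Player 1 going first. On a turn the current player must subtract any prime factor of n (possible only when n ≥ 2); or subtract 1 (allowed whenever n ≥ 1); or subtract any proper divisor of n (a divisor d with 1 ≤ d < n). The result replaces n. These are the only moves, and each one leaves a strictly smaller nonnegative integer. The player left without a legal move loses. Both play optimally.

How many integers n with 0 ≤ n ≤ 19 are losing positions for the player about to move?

4

Classify positions by backward induction: terminal positions (no move available) are L. From any other position, the mover wins iff some move reaches an L.
n=0: no move → L
n=1: W (go to 0, an L position)
n=2: W (go to 0, an L position)
n=3: W (go to 0, an L position)
n=4: L (options 2(W), 3(W) are all W)
n=5: W (go to 0, an L position)
n=6: W (go to 4, an L position)
n=7: W (go to 0, an L position)
n=8: W (go to 4, an L position)
n=9: L (options 6(W), 8(W) are all W)
n=10: W (go to 9, an L position)
n=11: W (go to 0, an L position)
n=12: W (go to 9, an L position)
n=13: W (go to 0, an L position)
n=14: L (options 7(W), 12(W), 13(W) are all W)
n=15: W (go to 14, an L position)
n=16: W (go to 14, an L position)
n=17: W (go to 0, an L position)
n=18: W (go to 9, an L position)
n=19: W (go to 0, an L position)
L entries with 0 ≤ n ≤ 19: n = 0, 4, 9, 14; that makes 4.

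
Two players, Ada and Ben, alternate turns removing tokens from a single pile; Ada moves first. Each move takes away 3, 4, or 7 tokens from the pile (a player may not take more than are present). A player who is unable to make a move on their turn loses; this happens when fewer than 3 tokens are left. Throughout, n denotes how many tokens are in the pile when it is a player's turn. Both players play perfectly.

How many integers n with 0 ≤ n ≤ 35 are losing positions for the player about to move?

12

Label each position W (a win for the player to move) or L (a loss). A position with no legal move is L; any other position is W exactly when some move reaches an L, and L when every move reaches a W.
n=0: no move → L
n=1: no move → L
n=2: no move → L
n=3: W (go to 0, an L position)
n=4: W (go to 1, an L position)
n=5: W (go to 2, an L position)
n=6: W (go to 2, an L position)
n=7: W (go to 0, an L position)
n=8: W (go to 1, an L position)
n=9: W (go to 2, an L position)
n=10: L (options 7(W), 6(W), 3(W) are all W)
n=11: L (options 8(W), 7(W), 4(W) are all W)
n=12: L (options 9(W), 8(W), 5(W) are all W)
n=13: W (go to 10, an L position)
n=14: W (go to 11, an L position)
n=15: W (go to 12, an L position)
n=16: W (go to 12, an L position)
n=17: W (go to 10, an L position)
n=18: W (go to 11, an L position)
n=19: W (go to 12, an L position)
n=20: L (options 17(W), 16(W), 13(W) are all W)
n=21: L (options 18(W), 17(W), 14(W) are all W)
n=22: L (options 19(W), 18(W), 15(W) are all W)
n=23: W (go to 20, an L position)
n=24: W (go to 21, an L position)
n=25: W (go to 22, an L position)
n=26: W (go to 22, an L position)
n=27: W (go to 20, an L position)
n=28: W (go to 21, an L position)
n=29: W (go to 22, an L position)
n=30: L (options 27(W), 26(W), 23(W) are all W)
n=31: L (options 28(W), 27(W), 24(W) are all W)
n=32: L (options 29(W), 28(W), 25(W) are all W)
n=33: W (go to 30, an L position)
n=34: W (go to 31, an L position)
n=35: W (go to 32, an L position)
L entries with 0 ≤ n ≤ 35: n = 0, 1, 2, 10, 11, 12, 20, 21, 22, 30, 31, 32; that makes 12.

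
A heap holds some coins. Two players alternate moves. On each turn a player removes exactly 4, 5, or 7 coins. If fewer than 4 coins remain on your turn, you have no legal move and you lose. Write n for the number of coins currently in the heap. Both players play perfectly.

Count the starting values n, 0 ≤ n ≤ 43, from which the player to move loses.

Use the standard recursion: the mover loses at a terminal position; elsewhere, the mover wins exactly when some move hands the opponent an L position.
n=0: no move → L
n=1: no move → L
n=2: no move → L
n=3: no move → L
n=4: can move to 0, which is L ⇒ W
n=5: can move to 1, which is L ⇒ W
n=6: can move to 2, which is L ⇒ W
n=7: can move to 3, which is L ⇒ W
n=8: can move to 3, which is L ⇒ W
n=9: can move to 2, which is L ⇒ W
n=10: can move to 3, which is L ⇒ W
n=11: moves to 7(W), 6(W), 4(W); every one is W ⇒ L
n=12: moves to 8(W), 7(W), 5(W); every one is W ⇒ L
n=13: moves to 9(W), 8(W), 6(W); every one is W ⇒ L
n=14: moves to 10(W), 9(W), 7(W); every one is W ⇒ L
n=15: can move to 11, which is L ⇒ W
n=16: can move to 12, which is L ⇒ W
n=17: can move to 13, which is L ⇒ W
n=18: can move to 14, which is L ⇒ W
n=19: can move to 14, which is L ⇒ W
n=20: can move to 13, which is L ⇒ W
n=21: can move to 14, which is L ⇒ W
n=22: moves to 18(W), 17(W), 15(W); every one is W ⇒ L
n=23: moves to 19(W), 18(W), 16(W); every one is W ⇒ L
n=24: moves to 20(W), 19(W), 17(W); every one is W ⇒ L
n=25: moves to 21(W), 20(W), 18(W); every one is W ⇒ L
n=26: can move to 22, which is L ⇒ W
n=27: can move to 23, which is L ⇒ W
n=28: can move to 24, which is L ⇒ W
n=29: can move to 25, which is L ⇒ W
n=30: can move to 25, which is L ⇒ W
n=31: can move to 24, which is L ⇒ W
n=32: can move to 25, which is L ⇒ W
n=33: moves to 29(W), 28(W), 26(W); every one is W ⇒ L
n=34: moves to 30(W), 29(W), 27(W); every one is W ⇒ L
n=35: moves to 31(W), 30(W), 28(W); every one is W ⇒ L
n=36: moves to 32(W), 31(W), 29(W); every one is W ⇒ L
n=37: can move to 33, which is L ⇒ W
n=38: can move to 34, which is L ⇒ W
n=39: can move to 35, which is L ⇒ W
n=40: can move to 36, which is L ⇒ W
n=41: can move to 36, which is L ⇒ W
n=42: can move to 35, which is L ⇒ W
n=43: can move to 36, which is L ⇒ W
L entries with 0 ≤ n ≤ 43: n = 0, 1, 2, 3, 11, 12, 13, 14, 22, 23, 24, 25, 33, 34, 35, 36; that makes 16.

16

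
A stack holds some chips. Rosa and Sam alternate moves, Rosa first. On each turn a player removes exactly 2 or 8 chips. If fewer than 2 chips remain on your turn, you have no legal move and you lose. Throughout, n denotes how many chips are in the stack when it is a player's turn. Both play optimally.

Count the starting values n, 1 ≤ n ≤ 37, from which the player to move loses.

15

Classify positions by backward induction: terminal positions (no move available) are L. From any other position, the mover wins iff some move reaches an L.
n=0: no move → L
n=1: no move → L
n=2: W (go to 0, an L position)
n=3: W (go to 1, an L position)
n=4: L (sole option 2(W) is W)
n=5: L (sole option 3(W) is W)
n=6: W (go to 4, an L position)
n=7: W (go to 5, an L position)
n=8: W (go to 0, an L position)
n=9: W (go to 1, an L position)
n=10: L (options 8(W), 2(W) are all W)
n=11: L (options 9(W), 3(W) are all W)
n=12: W (go to 10, an L position)
n=13: W (go to 11, an L position)
n=14: L (options 12(W), 6(W) are all W)
n=15: L (options 13(W), 7(W) are all W)
n=16: W (go to 14, an L position)
n=17: W (go to 15, an L position)
n=18: W (go to 10, an L position)
n=19: W (go to 11, an L position)
n=20: L (options 18(W), 12(W) are all W)
n=21: L (options 19(W), 13(W) are all W)
n=22: W (go to 20, an L position)
n=23: W (go to 21, an L position)
n=24: L (options 22(W), 16(W) are all W)
n=25: L (options 23(W), 17(W) are all W)
n=26: W (go to 24, an L position)
n=27: W (go to 25, an L position)
n=28: W (go to 20, an L position)
n=29: W (go to 21, an L position)
n=30: L (options 28(W), 22(W) are all W)
n=31: L (options 29(W), 23(W) are all W)
n=32: W (go to 30, an L position)
n=33: W (go to 31, an L position)
n=34: L (options 32(W), 26(W) are all W)
n=35: L (options 33(W), 27(W) are all W)
n=36: W (go to 34, an L position)
n=37: W (go to 35, an L position)
L entries with 1 ≤ n ≤ 37 (n=0 is outside the asked range and is not counted): n = 1, 4, 5, 10, 11, 14, 15, 20, 21, 24, 25, 30, 31, 34, 35; that makes 15.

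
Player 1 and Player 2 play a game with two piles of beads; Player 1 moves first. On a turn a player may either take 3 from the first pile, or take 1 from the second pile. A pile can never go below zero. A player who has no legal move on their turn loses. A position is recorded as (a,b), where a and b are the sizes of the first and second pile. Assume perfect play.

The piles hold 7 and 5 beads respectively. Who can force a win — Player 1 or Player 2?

Player 1 wins.

Use the standard recursion: the mover loses at a terminal position; elsewhere, the mover wins exactly when some move hands the opponent an L position.
No move ever increases a pile, so every position that can arise here has a ≤ 7 and b ≤ 5; it is enough to label the cells with 0 ≤ a ≤ 7 and 0 ≤ b ≤ 5.
Every move lowers a or b (never raises either), so fill the grid row by row in increasing a, and left to right within a row: each cell's successors are then already labelled.
      b=0  b=1  b=2  b=3  b=4  b=5
a=0:    L    W    L    W    L    W
a=1:    L    W    L    W    L    W
a=2:    L    W    L    W    L    W
a=3:    W    L    W    L    W    L
a=4:    W    L    W    L    W    L
a=5:    W    L    W    L    W    L
a=6:    L    W    L    W    L    W
a=7:    L    W    L    W    L    W
Cells with no legal move (terminal, hence L): (0,0), (1,0), (2,0).
The remaining L cells, each justified by listing all of its moves:
(0,2): →(0,1)(W) only, which is W, so L
(0,4): →(0,3)(W) only, which is W, so L
(1,2): →(1,1)(W) only, which is W, so L
(1,4): →(1,3)(W) only, which is W, so L
(2,2): →(2,1)(W) only, which is W, so L
(2,4): →(2,3)(W) only, which is W, so L
(3,1): →(0,1)(W), (3,0)(W) — all W, so L
(3,3): →(0,3)(W), (3,2)(W) — all W, so L
(3,5): →(0,5)(W), (3,4)(W) — all W, so L
(4,1): →(1,1)(W), (4,0)(W) — all W, so L
(4,3): →(1,3)(W), (4,2)(W) — all W, so L
(4,5): →(1,5)(W), (4,4)(W) — all W, so L
(5,1): →(2,1)(W), (5,0)(W) — all W, so L
(5,3): →(2,3)(W), (5,2)(W) — all W, so L
(5,5): →(2,5)(W), (5,4)(W) — all W, so L
(6,0): →(3,0)(W) only, which is W, so L
(6,2): →(3,2)(W), (6,1)(W) — all W, so L
(6,4): →(3,4)(W), (6,3)(W) — all W, so L
(7,0): →(4,0)(W) only, which is W, so L
(7,2): →(4,2)(W), (7,1)(W) — all W, so L
(7,4): →(4,4)(W), (7,3)(W) — all W, so L
Every other cell has at least one move into one of the L cells above, so it is W.
From (7,5) Player 1 can move to (4,5), reaching an L position.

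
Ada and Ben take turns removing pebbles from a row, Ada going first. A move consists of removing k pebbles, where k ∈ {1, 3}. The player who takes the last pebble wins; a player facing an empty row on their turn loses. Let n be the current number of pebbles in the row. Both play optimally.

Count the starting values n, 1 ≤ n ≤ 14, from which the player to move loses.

7

Classify positions by backward induction: terminal positions (no move available) are L. From any other position, the mover wins iff some move reaches an L.
n=0: no move → L
n=1: reaches L-position 0 → W
n=2: only reaches 1(W), which is W → L
n=3: reaches L-position 2 → W
n=4: only reaches 3(W), 1(W), all W → L
n=5: reaches L-position 4 → W
n=6: only reaches 5(W), 3(W), all W → L
n=7: reaches L-position 6 → W
n=8: only reaches 7(W), 5(W), all W → L
n=9: reaches L-position 8 → W
n=10: only reaches 9(W), 7(W), all W → L
n=11: reaches L-position 10 → W
n=12: only reaches 11(W), 9(W), all W → L
n=13: reaches L-position 12 → W
n=14: only reaches 13(W), 11(W), all W → L
L entries with 1 ≤ n ≤ 14 (n=0 is outside the asked range and is not counted): n = 2, 4, 6, 8, 10, 12, 14; that makes 7.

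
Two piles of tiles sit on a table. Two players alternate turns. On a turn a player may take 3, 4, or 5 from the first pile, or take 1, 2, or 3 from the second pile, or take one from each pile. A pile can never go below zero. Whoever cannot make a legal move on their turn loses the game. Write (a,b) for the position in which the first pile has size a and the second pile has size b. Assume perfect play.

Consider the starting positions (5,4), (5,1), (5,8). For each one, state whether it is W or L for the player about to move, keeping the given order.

(5,4): W, (5,1): L, (5,8): W

Positions with no move are L. A position that does have a move is losing for the player to move precisely when every available move leads to a winning position for the opponent. Fill in the labels:
No move ever increases a pile, so every position that can arise here has a ≤ 5 and b ≤ 8; it is enough to label the cells with 0 ≤ a ≤ 5 and 0 ≤ b ≤ 8.
Every move lowers a or b (never raises either), so fill the grid row by row in increasing a, and left to right within a row: each cell's successors are then already labelled.
      b=0  b=1  b=2  b=3  b=4  b=5  b=6  b=7  b=8
a=0:    L    W    W    W    L    W    W    W    L
a=1:    L    W    W    W    L    W    W    W    L
a=2:    L    W    W    W    L    W    W    W    L
a=3:    W    W    L    W    W    W    L    W    W
a=4:    W    L    W    W    W    L    W    W    W
a=5:    W    L    W    W    W    L    W    W    W
Cells with no legal move (terminal, hence L): (0,0), (1,0), (2,0).
The remaining L cells, each justified by listing all of its moves:
(0,4): only reaches (0,3)(W), (0,2)(W), (0,1)(W), all W → L
(0,8): only reaches (0,7)(W), (0,6)(W), (0,5)(W), all W → L
(1,4): only reaches (1,3)(W), (1,2)(W), (1,1)(W), (0,3)(W), all W → L
(1,8): only reaches (1,7)(W), (1,6)(W), (1,5)(W), (0,7)(W), all W → L
(2,4): only reaches (2,3)(W), (2,2)(W), (2,1)(W), (1,3)(W), all W → L
(2,8): only reaches (2,7)(W), (2,6)(W), (2,5)(W), (1,7)(W), all W → L
(3,2): only reaches (0,2)(W), (3,1)(W), (3,0)(W), (2,1)(W), all W → L
(3,6): only reaches (0,6)(W), (3,5)(W), (3,4)(W), (3,3)(W), (2,5)(W), all W → L
(4,1): only reaches (1,1)(W), (0,1)(W), (4,0)(W), (3,0)(W), all W → L
(4,5): only reaches (1,5)(W), (0,5)(W), (4,4)(W), (4,3)(W), (4,2)(W), (3,4)(W), all W → L
(5,1): only reaches (2,1)(W), (1,1)(W), (0,1)(W), (5,0)(W), (4,0)(W), all W → L
(5,5): only reaches (2,5)(W), (1,5)(W), (0,5)(W), (5,4)(W), (5,3)(W), (5,2)(W), (4,4)(W), all W → L
Every other cell has at least one move into one of the L cells above, so it is W.
(5,4): the move to (2,4) reaches an L cell, so W
(5,1): one of the L cells justified above, so L
(5,8): the move to (2,8) reaches an L cell, so W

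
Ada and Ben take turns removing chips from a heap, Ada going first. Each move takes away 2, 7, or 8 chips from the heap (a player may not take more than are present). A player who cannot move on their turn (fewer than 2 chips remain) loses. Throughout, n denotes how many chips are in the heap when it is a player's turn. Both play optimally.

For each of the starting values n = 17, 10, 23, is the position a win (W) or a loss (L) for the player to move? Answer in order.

17: W, 10: L, 23: W

Compute win/loss labels from the base case upward. A position with no move is L. Any other position is W if it can reach an L in one move, else L.
n=0: no move → L
n=1: no move → L
n=2: can move to 0, which is L ⇒ W
n=3: can move to 1, which is L ⇒ W
n=4: the only move is to 2(W), a W ⇒ L
n=5: the only move is to 3(W), a W ⇒ L
n=6: can move to 4, which is L ⇒ W
n=7: can move to 5, which is L ⇒ W
n=8: can move to 1, which is L ⇒ W
n=9: can move to 1, which is L ⇒ W
n=10: moves to 8(W), 3(W), 2(W); every one is W ⇒ L
n=11: can move to 4, which is L ⇒ W
n=12: can move to 10, which is L ⇒ W
n=13: can move to 5, which is L ⇒ W
n=14: moves to 12(W), 7(W), 6(W); every one is W ⇒ L
n=15: moves to 13(W), 8(W), 7(W); every one is W ⇒ L
n=16: can move to 14, which is L ⇒ W
n=17: can move to 15, which is L ⇒ W
n=18: can move to 10, which is L ⇒ W
n=19: moves to 17(W), 12(W), 11(W); every one is W ⇒ L
n=20: moves to 18(W), 13(W), 12(W); every one is W ⇒ L
n=21: can move to 19, which is L ⇒ W
n=22: can move to 20, which is L ⇒ W
n=23: can move to 15, which is L ⇒ W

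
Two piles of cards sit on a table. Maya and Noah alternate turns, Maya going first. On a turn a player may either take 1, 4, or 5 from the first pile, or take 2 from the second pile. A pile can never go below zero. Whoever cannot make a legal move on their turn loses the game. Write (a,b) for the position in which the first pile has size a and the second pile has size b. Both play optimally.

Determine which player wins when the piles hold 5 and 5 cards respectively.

Label each position W (a win for the player to move) or L (a loss). A position with no legal move is L; any other position is W exactly when some move reaches an L, and L when every move reaches a W.
No move ever increases a pile, so every position that can arise here has a ≤ 5 and b ≤ 5; it is enough to label the cells with 0 ≤ a ≤ 5 and 0 ≤ b ≤ 5.
Every move lowers a or b (never raises either), so fill the grid row by row in increasing a, and left to right within a row: each cell's successors are then already labelled.
      b=0  b=1  b=2  b=3  b=4  b=5
a=0:    L    L    W    W    L    L
a=1:    W    W    L    L    W    W
a=2:    L    L    W    W    L    L
a=3:    W    W    L    L    W    W
a=4:    W    W    W    W    W    W
a=5:    W    W    W    W    W    W
Cells with no legal move (terminal, hence L): (0,0), (0,1).
The remaining L cells, each justified by listing all of its moves:
(0,4): L (sole option (0,2)(W) is W)
(0,5): L (sole option (0,3)(W) is W)
(1,2): L (options (0,2)(W), (1,0)(W) are all W)
(1,3): L (options (0,3)(W), (1,1)(W) are all W)
(2,0): L (sole option (1,0)(W) is W)
(2,1): L (sole option (1,1)(W) is W)
(2,4): L (options (1,4)(W), (2,2)(W) are all W)
(2,5): L (options (1,5)(W), (2,3)(W) are all W)
(3,2): L (options (2,2)(W), (3,0)(W) are all W)
(3,3): L (options (2,3)(W), (3,1)(W) are all W)
Every other cell has at least one move into one of the L cells above, so it is W.
From (5,5) Maya can move to (0,5), reaching an L position.

Maya wins.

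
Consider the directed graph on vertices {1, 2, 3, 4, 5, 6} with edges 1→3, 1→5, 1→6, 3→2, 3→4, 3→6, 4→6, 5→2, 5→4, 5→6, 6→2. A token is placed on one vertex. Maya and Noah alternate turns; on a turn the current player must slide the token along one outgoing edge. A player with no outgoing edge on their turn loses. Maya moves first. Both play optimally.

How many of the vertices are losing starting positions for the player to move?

Label each position W (a win for the player to move) or L (a loss). A position with no legal move is L; any other position is W exactly when some move reaches an L, and L when every move reaches a W.
Every edge goes from a vertex to one that appears earlier in the order 2, 6, 4, 5, 3, 1, so processing vertices in that order labels each vertex after all of its successors.
2: no outgoing edge → L
6: reaches L-position 2 → W
4: only reaches 6(W), which is W → L
5: reaches L-position 4 → W
3: reaches L-position 4 → W
1: only reaches 3(W), 5(W), 6(W), all W → L
The L vertices are 1, 2, 4; that is 3 in all.

3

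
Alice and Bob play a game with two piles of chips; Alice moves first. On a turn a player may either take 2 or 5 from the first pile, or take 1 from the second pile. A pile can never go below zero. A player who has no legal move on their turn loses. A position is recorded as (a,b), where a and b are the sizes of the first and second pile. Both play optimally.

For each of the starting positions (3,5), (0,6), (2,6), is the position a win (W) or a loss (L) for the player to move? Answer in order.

(3,5): L, (0,6): L, (2,6): W

Label each position W (a win for the player to move) or L (a loss). A position with no legal move is L; any other position is W exactly when some move reaches an L, and L when every move reaches a W.
No move ever increases a pile, so every position that can arise here has a ≤ 3 and b ≤ 6; it is enough to label the cells with 0 ≤ a ≤ 3 and 0 ≤ b ≤ 6.
Every move lowers a or b (never raises either), so fill the grid row by row in increasing a, and left to right within a row: each cell's successors are then already labelled.
      b=0  b=1  b=2  b=3  b=4  b=5  b=6
a=0:    L    W    L    W    L    W    L
a=1:    L    W    L    W    L    W    L
a=2:    W    L    W    L    W    L    W
a=3:    W    L    W    L    W    L    W
Cells with no legal move (terminal, hence L): (0,0), (1,0).
The remaining L cells, each justified by listing all of its moves:
(0,2): L (sole option (0,1)(W) is W)
(0,4): L (sole option (0,3)(W) is W)
(0,6): L (sole option (0,5)(W) is W)
(1,2): L (sole option (1,1)(W) is W)
(1,4): L (sole option (1,3)(W) is W)
(1,6): L (sole option (1,5)(W) is W)
(2,1): L (options (0,1)(W), (2,0)(W) are all W)
(2,3): L (options (0,3)(W), (2,2)(W) are all W)
(2,5): L (options (0,5)(W), (2,4)(W) are all W)
(3,1): L (options (1,1)(W), (3,0)(W) are all W)
(3,3): L (options (1,3)(W), (3,2)(W) are all W)
(3,5): L (options (1,5)(W), (3,4)(W) are all W)
Every other cell has at least one move into one of the L cells above, so it is W.
(3,5): one of the L cells justified above, so L
(0,6): one of the L cells justified above, so L
(2,6): the move to (0,6) reaches an L cell, so W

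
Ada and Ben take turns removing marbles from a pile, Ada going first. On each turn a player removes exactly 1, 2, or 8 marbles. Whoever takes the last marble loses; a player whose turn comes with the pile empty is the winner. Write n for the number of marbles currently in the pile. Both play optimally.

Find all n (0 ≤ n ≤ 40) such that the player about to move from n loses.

1, 4, 7, 10, 13, 16, 19, 22, 25, 28, 31, 34, 37, 40

Label each position W (a win for the player to move) or L (a loss). A position with no legal move is W; any other position is W exactly when some move reaches an L, and L when every move reaches a W.
n=0: no move; the opponent has just taken the last marble and therefore loses → W
n=1: only reaches 0(W), which is W → L
n=2: reaches L-position 1 → W
n=3: reaches L-position 1 → W
n=4: only reaches 3(W), 2(W), all W → L
n=5: reaches L-position 4 → W
n=6: reaches L-position 4 → W
n=7: only reaches 6(W), 5(W), all W → L
n=8: reaches L-position 7 → W
n=9: reaches L-position 7 → W
n=10: only reaches 9(W), 8(W), 2(W), all W → L
n=11: reaches L-position 10 → W
n=12: reaches L-position 10 → W
n=13: only reaches 12(W), 11(W), 5(W), all W → L
n=14: reaches L-position 13 → W
n=15: reaches L-position 13 → W
n=16: only reaches 15(W), 14(W), 8(W), all W → L
n=17: reaches L-position 16 → W
n=18: reaches L-position 16 → W
n=19: only reaches 18(W), 17(W), 11(W), all W → L
n=20: reaches L-position 19 → W
n=21: reaches L-position 19 → W
n=22: only reaches 21(W), 20(W), 14(W), all W → L
n=23: reaches L-position 22 → W
n=24: reaches L-position 22 → W
n=25: only reaches 24(W), 23(W), 17(W), all W → L
n=26: reaches L-position 25 → W
n=27: reaches L-position 25 → W
n=28: only reaches 27(W), 26(W), 20(W), all W → L
n=29: reaches L-position 28 → W
n=30: reaches L-position 28 → W
n=31: only reaches 30(W), 29(W), 23(W), all W → L
n=32: reaches L-position 31 → W
n=33: reaches L-position 31 → W
n=34: only reaches 33(W), 32(W), 26(W), all W → L
n=35: reaches L-position 34 → W
n=36: reaches L-position 34 → W
n=37: only reaches 36(W), 35(W), 29(W), all W → L
n=38: reaches L-position 37 → W
n=39: reaches L-position 37 → W
n=40: only reaches 39(W), 38(W), 32(W), all W → L
Reading off the rows marked L gives the requested list; there are 14 such values of n.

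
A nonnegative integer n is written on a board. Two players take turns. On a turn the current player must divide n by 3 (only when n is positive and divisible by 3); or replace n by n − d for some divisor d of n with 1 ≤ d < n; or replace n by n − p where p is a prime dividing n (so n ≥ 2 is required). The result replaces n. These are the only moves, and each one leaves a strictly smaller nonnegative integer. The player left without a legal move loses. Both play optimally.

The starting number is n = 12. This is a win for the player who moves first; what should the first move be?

Positions with no move are L. A position that does have a move is losing for the player to move precisely when every available move leads to a winning position for the opponent. Fill in the labels:
n=0: no move → L
n=1: no move → L
n=2: can move to 0, which is L ⇒ W
n=3: can move to 0, which is L ⇒ W
n=4: moves to 2(W), 3(W); every one is W ⇒ L
n=5: can move to 0, which is L ⇒ W
n=6: can move to 4, which is L ⇒ W
n=7: can move to 0, which is L ⇒ W
n=8: can move to 4, which is L ⇒ W
n=9: moves to 3(W), 6(W), 8(W); every one is W ⇒ L
n=10: can move to 9, which is L ⇒ W
n=11: can move to 0, which is L ⇒ W
n=12: can move to 4, which is L ⇒ W
From 12, the L positions reachable in one move are: 4, 9. Any move reaching one of these is winning.

Move to 4.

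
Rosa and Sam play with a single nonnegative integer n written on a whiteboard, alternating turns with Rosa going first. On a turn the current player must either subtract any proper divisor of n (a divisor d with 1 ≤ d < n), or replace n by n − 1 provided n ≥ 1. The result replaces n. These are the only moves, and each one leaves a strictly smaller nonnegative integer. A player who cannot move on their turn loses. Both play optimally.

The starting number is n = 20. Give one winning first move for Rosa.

Use the standard recursion: the mover loses at a terminal position; elsewhere, the mover wins exactly when some move hands the opponent an L position.
n=0: no move → L
n=1: →0(L), so W
n=2: →1(W) only, which is W, so L
n=3: →2(L), so W
n=4: →2(L), so W
n=5: →4(W) only, which is W, so L
n=6: →5(L), so W
n=7: →6(W) only, which is W, so L
n=8: →7(L), so W
n=9: →6(W), 8(W) — all W, so L
n=10: →5(L), so W
n=11: →10(W) only, which is W, so L
n=12: →9(L), so W
n=13: →12(W) only, which is W, so L
n=14: →7(L), so W
n=15: →10(W), 12(W), 14(W) — all W, so L
n=16: →15(L), so W
n=17: →16(W) only, which is W, so L
n=18: →9(L), so W
n=19: →18(W) only, which is W, so L
n=20: →15(L), so W
From 20, the L positions reachable in one move are: 15, 19. Any move reaching one of these is winning.

Move to 15.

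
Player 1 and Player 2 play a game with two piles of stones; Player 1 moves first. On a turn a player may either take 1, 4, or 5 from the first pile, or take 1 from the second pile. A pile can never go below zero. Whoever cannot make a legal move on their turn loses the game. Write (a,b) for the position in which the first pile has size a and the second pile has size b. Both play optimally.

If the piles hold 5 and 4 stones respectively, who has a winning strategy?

Build the W/L table. Terminal = L. A non-terminal position is W if it has a move to some L; otherwise it is L.
No move ever increases a pile, so every position that can arise here has a ≤ 5 and b ≤ 4; it is enough to label the cells with 0 ≤ a ≤ 5 and 0 ≤ b ≤ 4.
Every move lowers a or b (never raises either), so fill the grid row by row in increasing a, and left to right within a row: each cell's successors are then already labelled.
      b=0  b=1  b=2  b=3  b=4
a=0:    L    W    L    W    L
a=1:    W    L    W    L    W
a=2:    L    W    L    W    L
a=3:    W    L    W    L    W
a=4:    W    W    W    W    W
a=5:    W    W    W    W    W
Cells with no legal move (terminal, hence L): (0,0).
The remaining L cells, each justified by listing all of its moves:
(0,2): L (sole option (0,1)(W) is W)
(0,4): L (sole option (0,3)(W) is W)
(1,1): L (options (0,1)(W), (1,0)(W) are all W)
(1,3): L (options (0,3)(W), (1,2)(W) are all W)
(2,0): L (sole option (1,0)(W) is W)
(2,2): L (options (1,2)(W), (2,1)(W) are all W)
(2,4): L (options (1,4)(W), (2,3)(W) are all W)
(3,1): L (options (2,1)(W), (3,0)(W) are all W)
(3,3): L (options (2,3)(W), (3,2)(W) are all W)
Every other cell has at least one move into one of the L cells above, so it is W.
The starting position (5,4) is W: Player 1 should move to (0,4), handing over an L position.

Player 1 wins.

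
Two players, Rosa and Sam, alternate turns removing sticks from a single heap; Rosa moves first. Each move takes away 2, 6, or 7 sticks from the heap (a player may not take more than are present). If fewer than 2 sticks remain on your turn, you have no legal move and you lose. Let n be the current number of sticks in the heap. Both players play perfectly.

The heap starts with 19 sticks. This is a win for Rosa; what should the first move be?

Remove 2, leaving 17.

Classify positions by backward induction: terminal positions (no move available) are L. From any other position, the mover wins iff some move reaches an L.
n=0: no move → L
n=1: no move → L
n=2: can move to 0, which is L ⇒ W
n=3: can move to 1, which is L ⇒ W
n=4: the only move is to 2(W), a W ⇒ L
n=5: the only move is to 3(W), a W ⇒ L
n=6: can move to 4, which is L ⇒ W
n=7: can move to 5, which is L ⇒ W
n=8: can move to 1, which is L ⇒ W
n=9: moves to 7(W), 3(W), 2(W); every one is W ⇒ L
n=10: can move to 4, which is L ⇒ W
n=11: can move to 9, which is L ⇒ W
n=12: can move to 5, which is L ⇒ W
n=13: moves to 11(W), 7(W), 6(W); every one is W ⇒ L
n=14: moves to 12(W), 8(W), 7(W); every one is W ⇒ L
n=15: can move to 13, which is L ⇒ W
n=16: can move to 14, which is L ⇒ W
n=17: moves to 15(W), 11(W), 10(W); every one is W ⇒ L
n=18: moves to 16(W), 12(W), 11(W); every one is W ⇒ L
n=19: can move to 17, which is L ⇒ W
From 19, the L positions reachable in one move are: 17, 13. Any move reaching one of these is winning.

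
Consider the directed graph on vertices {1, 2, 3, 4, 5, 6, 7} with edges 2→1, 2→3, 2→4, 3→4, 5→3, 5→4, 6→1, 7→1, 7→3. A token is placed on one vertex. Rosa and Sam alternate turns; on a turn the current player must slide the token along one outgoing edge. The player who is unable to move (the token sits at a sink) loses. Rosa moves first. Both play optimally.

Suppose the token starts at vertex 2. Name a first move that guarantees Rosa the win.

Classify positions by backward induction: terminal positions (no move available) are L. From any other position, the mover wins iff some move reaches an L.
Every edge goes from a vertex to one that appears earlier in the order 4, 1, 3, 5, 6, 2, 7, so processing vertices in that order labels each vertex after all of its successors.
4: no outgoing edge → L
1: no outgoing edge → L
3: →4(L), so W
5: →4(L), so W
6: →1(L), so W
2: →1(L), so W
7: →1(L), so W
From 2, the L positions reachable in one move are: 1, 4. Any move reaching one of these is winning.

Move to 1.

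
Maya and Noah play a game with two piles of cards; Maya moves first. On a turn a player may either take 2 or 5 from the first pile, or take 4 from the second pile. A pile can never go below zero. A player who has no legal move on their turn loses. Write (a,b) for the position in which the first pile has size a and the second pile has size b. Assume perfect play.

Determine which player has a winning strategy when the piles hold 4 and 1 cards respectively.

Compute win/loss labels from the base case upward. A position with no move is L. Any other position is W if it can reach an L in one move, else L.
No move ever increases a pile, so every position that can arise here has a ≤ 4 and b ≤ 1; it is enough to label the cells with 0 ≤ a ≤ 4 and 0 ≤ b ≤ 1.
Every move lowers a or b (never raises either), so fill the grid row by row in increasing a, and left to right within a row: each cell's successors are then already labelled.
      b=0  b=1
a=0:    L    L
a=1:    L    L
a=2:    W    W
a=3:    W    W
a=4:    L    L
Cells with no legal move (terminal, hence L): (0,0), (0,1), (1,0), (1,1).
The remaining L cells, each justified by listing all of its moves:
(4,0): →(2,0)(W) only, which is W, so L
(4,1): →(2,1)(W) only, which is W, so L
Every other cell has at least one move into one of the L cells above, so it is W.
Every move from (4,1) reaches a W position, so the mover loses.

Noah wins.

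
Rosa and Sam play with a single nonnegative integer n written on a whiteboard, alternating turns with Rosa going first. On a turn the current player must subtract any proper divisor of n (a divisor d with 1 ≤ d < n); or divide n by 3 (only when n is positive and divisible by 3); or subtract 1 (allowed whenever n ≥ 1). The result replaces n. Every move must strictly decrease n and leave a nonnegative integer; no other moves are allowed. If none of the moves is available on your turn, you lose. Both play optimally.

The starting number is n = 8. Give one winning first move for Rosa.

Move to 7.

Label each position W (a win for the player to move) or L (a loss). A position with no legal move is L; any other position is W exactly when some move reaches an L, and L when every move reaches a W.
n=0: no move → L
n=1: →0(L), so W
n=2: →1(W) only, which is W, so L
n=3: →2(L), so W
n=4: →2(L), so W
n=5: →4(W) only, which is W, so L
n=6: →2(L), so W
n=7: →6(W) only, which is W, so L
n=8: →7(L), so W
From 8, the L positions reachable in one move are: 7.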